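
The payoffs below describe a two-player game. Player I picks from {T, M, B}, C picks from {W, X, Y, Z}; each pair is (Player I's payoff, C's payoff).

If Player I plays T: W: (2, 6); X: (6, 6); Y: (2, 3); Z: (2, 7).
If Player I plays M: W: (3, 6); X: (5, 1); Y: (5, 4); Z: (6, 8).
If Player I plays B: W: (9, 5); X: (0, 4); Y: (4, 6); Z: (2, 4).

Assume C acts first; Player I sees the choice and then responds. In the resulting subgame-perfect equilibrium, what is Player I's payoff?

6

Solve by backward induction (C leads).
- W: Player I compares 2, 3, 9 and picks B; C would get 5.
- X: Player I compares 6, 5, 0 and picks T; C would get 6.
- Y: Player I compares 2, 5, 4 and picks M; C would get 4.
- Z: Player I compares 2, 6, 2 and picks M; C would get 8.
Among 5, 6, 4, 8, the best is 8 at Z. Subgame-perfect outcome: (M, Z) with payoffs (6, 8).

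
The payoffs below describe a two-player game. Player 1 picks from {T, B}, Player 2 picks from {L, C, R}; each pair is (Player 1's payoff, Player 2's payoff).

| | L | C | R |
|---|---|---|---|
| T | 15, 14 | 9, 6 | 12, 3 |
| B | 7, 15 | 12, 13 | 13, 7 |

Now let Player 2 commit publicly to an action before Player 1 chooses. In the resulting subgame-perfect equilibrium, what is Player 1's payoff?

Player 1 best-responds to each possible Player 2 move:
- L → Player 1 plays T (best of 15, 7); Player 2 gets 14.
- C → Player 1 plays B (best of 9, 12); Player 2 gets 13.
- R → Player 1 plays B (best of 12, 13); Player 2 gets 7.
Player 2's induced payoffs are 14, 13, 7, so Player 2 commits to L. Subgame-perfect outcome: (T, L) with payoffs (15, 14).

15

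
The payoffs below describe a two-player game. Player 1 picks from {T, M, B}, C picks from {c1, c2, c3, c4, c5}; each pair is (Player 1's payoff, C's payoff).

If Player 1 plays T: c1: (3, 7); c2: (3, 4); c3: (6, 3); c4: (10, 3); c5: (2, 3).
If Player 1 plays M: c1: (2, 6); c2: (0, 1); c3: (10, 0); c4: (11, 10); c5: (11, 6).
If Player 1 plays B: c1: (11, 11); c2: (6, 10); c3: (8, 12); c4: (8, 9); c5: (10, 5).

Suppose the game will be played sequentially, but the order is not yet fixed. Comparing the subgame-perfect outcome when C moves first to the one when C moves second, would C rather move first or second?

If Player 1 leads: C's best replies are T→c1, M→c4, B→c3; Player 1's induced payoffs 3, 11, 8; outcome (M, c4), payoffs (11, 10).
If C leads: Player 1's best replies are c1→B, c2→B, c3→M, c4→M, c5→M; C's induced payoffs 11, 10, 0, 10, 6; outcome (B, c1), payoffs (11, 11).
C gets 11 moving first and 10 moving second, so C prefers to move first.

first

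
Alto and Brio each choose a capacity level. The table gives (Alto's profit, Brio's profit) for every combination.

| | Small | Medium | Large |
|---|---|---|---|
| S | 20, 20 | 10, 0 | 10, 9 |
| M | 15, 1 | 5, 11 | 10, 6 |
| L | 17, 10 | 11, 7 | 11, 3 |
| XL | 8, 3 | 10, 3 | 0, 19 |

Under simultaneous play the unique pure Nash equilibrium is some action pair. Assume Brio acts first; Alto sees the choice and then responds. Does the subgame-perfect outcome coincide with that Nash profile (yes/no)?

yes

Work backward from Alto's decision.
- Small → Alto plays S (best of 20, 15, 17, 8); Brio gets 20.
- Medium → Alto plays L (best of 10, 5, 11, 10); Brio gets 7.
- Large → Alto plays L (best of 10, 10, 11, 0); Brio gets 3.
Maximizing over 20, 7, 3, Brio chooses Small. Subgame-perfect outcome: (S, Small) with payoffs (20, 20).
For the simultaneous game, intersect best replies.
Alto's best replies: Small→S; Medium→L; Large→L.
Brio's best replies: S→Small; M→Medium; L→Small; XL→Large.
Only (S, Small) has each player best-responding; Nash payoffs (20, 20).
Sequential outcome (S, Small) coincides with the Nash profile (S, Small).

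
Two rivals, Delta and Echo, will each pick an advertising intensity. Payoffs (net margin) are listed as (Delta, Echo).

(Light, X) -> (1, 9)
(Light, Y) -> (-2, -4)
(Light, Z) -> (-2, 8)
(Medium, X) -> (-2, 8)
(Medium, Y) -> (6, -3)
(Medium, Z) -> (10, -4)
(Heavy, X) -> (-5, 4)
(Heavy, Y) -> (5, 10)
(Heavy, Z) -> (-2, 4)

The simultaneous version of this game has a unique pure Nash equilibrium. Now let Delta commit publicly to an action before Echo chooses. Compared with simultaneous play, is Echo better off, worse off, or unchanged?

Work backward from Echo's decision.
- Light: Echo compares 9, -4, 8 and picks X; Delta would get 1.
- Medium: Echo compares 8, -3, -4 and picks X; Delta would get -2.
- Heavy: Echo compares 4, 10, 4 and picks Y; Delta would get 5.
Maximizing over 1, -2, 5, Delta chooses Heavy. Subgame-perfect outcome: (Heavy, Y) with payoffs (5, 10).
Under simultaneous play:
Delta's best replies: X→Light; Y→Medium; Z→Medium.
Echo's best replies: Light→X; Medium→X; Heavy→Y.
The unique mutual best reply is (Light, X), giving (1, 9).
Echo earns 10 sequentially versus 9 at the Nash outcome: better off.

better off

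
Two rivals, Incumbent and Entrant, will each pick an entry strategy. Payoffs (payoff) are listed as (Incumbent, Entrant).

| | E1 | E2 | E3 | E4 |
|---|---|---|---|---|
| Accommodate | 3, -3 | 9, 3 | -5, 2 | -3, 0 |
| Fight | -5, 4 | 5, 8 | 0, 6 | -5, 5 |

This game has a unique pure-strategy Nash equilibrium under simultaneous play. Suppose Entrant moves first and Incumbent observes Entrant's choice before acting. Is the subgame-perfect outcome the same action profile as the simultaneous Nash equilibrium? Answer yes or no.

Solve by backward induction (Entrant leads).
- E1 → Incumbent plays Accommodate (best of 3, -5); Entrant gets -3.
- E2 → Incumbent plays Accommodate (best of 9, 5); Entrant gets 3.
- E3 → Incumbent plays Fight (best of -5, 0); Entrant gets 6.
- E4 → Incumbent plays Accommodate (best of -3, -5); Entrant gets 0.
Entrant's induced payoffs are -3, 3, 6, 0, so Entrant commits to E3. Subgame-perfect outcome: (Fight, E3) with payoffs (0, 6).
Now find the simultaneous Nash equilibrium.
Incumbent's best replies: E1→Accommodate; E2→Accommodate; E3→Fight; E4→Accommodate.
Entrant's best replies: Accommodate→E2; Fight→E2.
The unique mutual best reply is (Accommodate, E2), giving (9, 3).
Sequential outcome (Fight, E3) differs from the Nash profile (Accommodate, E2).

no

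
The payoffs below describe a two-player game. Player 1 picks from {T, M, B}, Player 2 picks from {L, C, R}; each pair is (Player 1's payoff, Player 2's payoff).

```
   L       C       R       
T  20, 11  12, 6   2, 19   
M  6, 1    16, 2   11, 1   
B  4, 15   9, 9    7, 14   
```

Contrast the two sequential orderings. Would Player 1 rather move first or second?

second

If Player 1 leads: Player 2's best replies are T→R, M→C, B→L; Player 1's induced payoffs 2, 16, 4; outcome (M, C), payoffs (16, 2).
If Player 2 leads: Player 1's best replies are L→T, C→M, R→M; Player 2's induced payoffs 11, 2, 1; outcome (T, L), payoffs (20, 11).
Player 1 gets 16 moving first and 20 moving second, so Player 1 prefers to move second.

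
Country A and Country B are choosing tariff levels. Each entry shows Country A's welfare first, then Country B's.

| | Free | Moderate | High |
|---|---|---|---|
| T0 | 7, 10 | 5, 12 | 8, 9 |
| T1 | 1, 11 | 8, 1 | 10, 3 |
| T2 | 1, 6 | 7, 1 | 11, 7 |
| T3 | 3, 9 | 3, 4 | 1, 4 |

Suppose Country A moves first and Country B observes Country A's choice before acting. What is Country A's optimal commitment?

T2

Backward induction with Country A moving first.
- T0 → Country B plays Moderate (best of 10, 12, 9); Country A gets 5.
- T1 → Country B plays Free (best of 11, 1, 3); Country A gets 1.
- T2 → Country B plays High (best of 6, 1, 7); Country A gets 11.
- T3 → Country B plays Free (best of 9, 4, 4); Country A gets 3.
Country A's induced payoffs are 5, 1, 11, 3, so Country A commits to T2. Subgame-perfect outcome: (T2, High) with payoffs (11, 7).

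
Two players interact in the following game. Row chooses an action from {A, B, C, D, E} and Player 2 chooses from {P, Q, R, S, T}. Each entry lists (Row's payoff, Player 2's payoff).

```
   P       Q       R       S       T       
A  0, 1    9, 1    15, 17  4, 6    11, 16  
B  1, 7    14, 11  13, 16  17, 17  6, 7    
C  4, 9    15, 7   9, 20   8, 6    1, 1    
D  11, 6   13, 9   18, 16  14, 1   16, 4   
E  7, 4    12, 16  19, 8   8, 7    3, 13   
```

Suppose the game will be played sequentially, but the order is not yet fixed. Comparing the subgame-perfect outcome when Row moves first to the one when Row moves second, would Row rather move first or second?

If Row leads: Player 2's best replies are A→R, B→S, C→R, D→R, E→Q; Row's induced payoffs 15, 17, 9, 18, 12; outcome (D, R), payoffs (18, 16).
If Player 2 leads: Row's best replies are P→D, Q→C, R→E, S→B, T→D; Player 2's induced payoffs 6, 7, 8, 17, 4; outcome (B, S), payoffs (17, 17).
Row gets 18 moving first and 17 moving second, so Row prefers to move first.

first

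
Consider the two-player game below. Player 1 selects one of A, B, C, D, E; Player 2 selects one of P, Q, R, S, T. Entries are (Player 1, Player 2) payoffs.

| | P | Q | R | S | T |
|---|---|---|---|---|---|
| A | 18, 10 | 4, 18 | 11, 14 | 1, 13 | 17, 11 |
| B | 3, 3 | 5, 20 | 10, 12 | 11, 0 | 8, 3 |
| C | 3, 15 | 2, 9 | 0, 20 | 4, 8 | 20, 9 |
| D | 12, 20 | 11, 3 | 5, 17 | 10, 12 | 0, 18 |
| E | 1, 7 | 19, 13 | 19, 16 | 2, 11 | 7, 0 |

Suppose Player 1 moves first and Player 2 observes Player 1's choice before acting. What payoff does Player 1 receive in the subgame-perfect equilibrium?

19

Player 2 best-responds to each possible Player 1 move:
- A: BR = Q, leader payoff 4.
- B: BR = Q, leader payoff 5.
- C: BR = R, leader payoff 0.
- D: BR = P, leader payoff 12.
- E: BR = R, leader payoff 19.
Maximizing over 4, 5, 0, 12, 19, Player 1 chooses E. Subgame-perfect outcome: (E, R) with payoffs (19, 16).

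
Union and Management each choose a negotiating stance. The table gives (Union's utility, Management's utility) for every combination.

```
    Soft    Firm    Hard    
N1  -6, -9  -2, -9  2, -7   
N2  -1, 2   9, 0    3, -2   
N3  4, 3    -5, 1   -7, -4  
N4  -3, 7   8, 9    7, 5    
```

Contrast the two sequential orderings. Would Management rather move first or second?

If Union leads: Management's best replies are N1→Hard, N2→Soft, N3→Soft, N4→Firm; Union's induced payoffs 2, -1, 4, 8; outcome (N4, Firm), payoffs (8, 9).
If Management leads: Union's best replies are Soft→N3, Firm→N2, Hard→N4; Management's induced payoffs 3, 0, 5; outcome (N4, Hard), payoffs (7, 5).
Management gets 5 moving first and 9 moving second, so Management prefers to move second.

second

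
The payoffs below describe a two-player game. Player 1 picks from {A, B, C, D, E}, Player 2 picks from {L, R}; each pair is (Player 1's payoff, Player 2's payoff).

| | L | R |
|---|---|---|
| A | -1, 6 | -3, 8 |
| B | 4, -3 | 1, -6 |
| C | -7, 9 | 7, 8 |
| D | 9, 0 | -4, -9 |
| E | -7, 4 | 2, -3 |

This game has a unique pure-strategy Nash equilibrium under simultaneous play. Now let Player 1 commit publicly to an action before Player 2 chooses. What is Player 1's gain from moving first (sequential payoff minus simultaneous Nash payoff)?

0

Player 2 best-responds to each possible Player 1 move:
- A: Player 2 compares 6, 8 and picks R; Player 1 would get -3.
- B: Player 2 compares -3, -6 and picks L; Player 1 would get 4.
- C: Player 2 compares 9, 8 and picks L; Player 1 would get -7.
- D: Player 2 compares 0, -9 and picks L; Player 1 would get 9.
- E: Player 2 compares 4, -3 and picks L; Player 1 would get -7.
Among -3, 4, -7, 9, -7, the best is 9 at D. Subgame-perfect outcome: (D, L) with payoffs (9, 0).
For the simultaneous game, intersect best replies.
Player 1's best replies: L→D; R→C.
Player 2's best replies: A→R; B→L; C→L; D→L; E→L.
The unique mutual best reply is (D, L), giving (9, 0).
Player 1's commitment gain: 9 − 9 = 0.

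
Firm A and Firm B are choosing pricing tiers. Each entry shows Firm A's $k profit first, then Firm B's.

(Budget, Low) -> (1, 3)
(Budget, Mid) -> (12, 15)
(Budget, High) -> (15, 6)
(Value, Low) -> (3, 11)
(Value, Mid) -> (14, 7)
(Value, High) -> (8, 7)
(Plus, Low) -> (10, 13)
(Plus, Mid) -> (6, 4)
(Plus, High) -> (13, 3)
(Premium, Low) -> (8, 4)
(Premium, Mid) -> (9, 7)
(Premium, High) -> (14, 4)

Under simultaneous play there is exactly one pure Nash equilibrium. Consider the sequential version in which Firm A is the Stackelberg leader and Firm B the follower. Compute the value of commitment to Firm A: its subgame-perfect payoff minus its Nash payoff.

Solve by backward induction (Firm A leads).
- Budget: Firm B compares 3, 15, 6 and picks Mid; Firm A would get 12.
- Value: Firm B compares 11, 7, 7 and picks Low; Firm A would get 3.
- Plus: Firm B compares 13, 4, 3 and picks Low; Firm A would get 10.
- Premium: Firm B compares 4, 7, 4 and picks Mid; Firm A would get 9.
Firm A's induced payoffs are 12, 3, 10, 9, so Firm A commits to Budget. Subgame-perfect outcome: (Budget, Mid) with payoffs (12, 15).
Now find the simultaneous Nash equilibrium.
Firm A's best replies: Low→Plus; Mid→Value; High→Budget.
Firm B's best replies: Budget→Mid; Value→Low; Plus→Low; Premium→Mid.
The unique mutual best reply is (Plus, Low), giving (10, 13).
Firm A's commitment gain: 12 − 10 = 2.

2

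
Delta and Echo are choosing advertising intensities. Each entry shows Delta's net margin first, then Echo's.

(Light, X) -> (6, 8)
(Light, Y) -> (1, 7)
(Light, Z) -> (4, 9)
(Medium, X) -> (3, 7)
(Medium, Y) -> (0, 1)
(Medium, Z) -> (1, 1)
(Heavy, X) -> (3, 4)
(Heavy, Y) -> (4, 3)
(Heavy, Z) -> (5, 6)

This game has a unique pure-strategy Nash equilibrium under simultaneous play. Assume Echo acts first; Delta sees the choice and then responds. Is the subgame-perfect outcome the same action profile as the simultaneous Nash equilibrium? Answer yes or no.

no

Solve by backward induction (Echo leads).
- X: BR = Light, leader payoff 8.
- Y: BR = Heavy, leader payoff 3.
- Z: BR = Heavy, leader payoff 6.
Echo's induced payoffs are 8, 3, 6, so Echo commits to X. Subgame-perfect outcome: (Light, X) with payoffs (6, 8).
Under simultaneous play:
Delta's best replies: X→Light; Y→Heavy; Z→Heavy.
Echo's best replies: Light→Z; Medium→X; Heavy→Z.
Only (Heavy, Z) has each player best-responding; Nash payoffs (5, 6).
Sequential outcome (Light, X) differs from the Nash profile (Heavy, Z).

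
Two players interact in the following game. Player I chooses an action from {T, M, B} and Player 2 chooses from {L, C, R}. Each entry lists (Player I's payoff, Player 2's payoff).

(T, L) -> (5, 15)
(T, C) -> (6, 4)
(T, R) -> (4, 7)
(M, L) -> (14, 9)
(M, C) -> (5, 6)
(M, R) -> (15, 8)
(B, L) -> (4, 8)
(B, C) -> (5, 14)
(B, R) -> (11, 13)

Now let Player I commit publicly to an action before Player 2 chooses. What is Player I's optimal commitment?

Player 2 best-responds to each possible Player I move:
- T: Player 2 compares 15, 4, 7 and picks L; Player I would get 5.
- M: Player 2 compares 9, 6, 8 and picks L; Player I would get 14.
- B: Player 2 compares 8, 14, 13 and picks C; Player I would get 5.
Among 5, 14, 5, the best is 14 at M. Subgame-perfect outcome: (M, L) with payoffs (14, 9).

M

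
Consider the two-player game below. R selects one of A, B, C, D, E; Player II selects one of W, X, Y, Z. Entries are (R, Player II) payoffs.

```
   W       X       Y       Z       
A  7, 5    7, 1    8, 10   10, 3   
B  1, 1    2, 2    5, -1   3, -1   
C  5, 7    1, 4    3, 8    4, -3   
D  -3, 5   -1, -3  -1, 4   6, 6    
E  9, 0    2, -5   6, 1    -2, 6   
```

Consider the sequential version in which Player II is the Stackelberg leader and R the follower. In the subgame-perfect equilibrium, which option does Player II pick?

Solve by backward induction (Player II leads).
- W → R plays E (best of 7, 1, 5, -3, 9); Player II gets 0.
- X → R plays A (best of 7, 2, 1, -1, 2); Player II gets 1.
- Y → R plays A (best of 8, 5, 3, -1, 6); Player II gets 10.
- Z → R plays A (best of 10, 3, 4, 6, -2); Player II gets 3.
Player II's induced payoffs are 0, 1, 10, 3, so Player II commits to Y. Subgame-perfect outcome: (A, Y) with payoffs (8, 10).

Y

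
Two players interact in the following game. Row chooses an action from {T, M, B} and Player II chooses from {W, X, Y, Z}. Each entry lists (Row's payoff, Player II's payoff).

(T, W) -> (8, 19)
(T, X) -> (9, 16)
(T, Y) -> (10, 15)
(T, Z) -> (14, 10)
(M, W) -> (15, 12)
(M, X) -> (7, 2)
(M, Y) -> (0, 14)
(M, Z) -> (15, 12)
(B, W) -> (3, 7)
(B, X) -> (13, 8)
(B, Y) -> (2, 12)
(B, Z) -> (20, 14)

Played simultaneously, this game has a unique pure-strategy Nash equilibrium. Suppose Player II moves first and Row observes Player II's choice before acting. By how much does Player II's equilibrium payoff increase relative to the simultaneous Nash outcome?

1

Solve by backward induction (Player II leads).
- W → Row plays M (best of 8, 15, 3); Player II gets 12.
- X → Row plays B (best of 9, 7, 13); Player II gets 8.
- Y → Row plays T (best of 10, 0, 2); Player II gets 15.
- Z → Row plays B (best of 14, 15, 20); Player II gets 14.
Maximizing over 12, 8, 15, 14, Player II chooses Y. Subgame-perfect outcome: (T, Y) with payoffs (10, 15).
Now find the simultaneous Nash equilibrium.
Row's best replies: W→M; X→B; Y→T; Z→B.
Player II's best replies: T→W; M→Y; B→Z.
The unique mutual best reply is (B, Z), giving (20, 14).
Player II's commitment gain: 15 − 14 = 1.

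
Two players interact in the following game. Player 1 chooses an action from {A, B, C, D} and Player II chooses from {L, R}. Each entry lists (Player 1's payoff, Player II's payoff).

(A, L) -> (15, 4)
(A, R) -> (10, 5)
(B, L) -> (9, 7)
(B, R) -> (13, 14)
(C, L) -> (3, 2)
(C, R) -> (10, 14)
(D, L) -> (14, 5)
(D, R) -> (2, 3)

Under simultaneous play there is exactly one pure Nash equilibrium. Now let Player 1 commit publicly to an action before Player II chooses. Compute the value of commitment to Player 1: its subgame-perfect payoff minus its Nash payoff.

Player II best-responds to each possible Player 1 move:
- A → Player II plays R (best of 4, 5); Player 1 gets 10.
- B → Player II plays R (best of 7, 14); Player 1 gets 13.
- C → Player II plays R (best of 2, 14); Player 1 gets 10.
- D → Player II plays L (best of 5, 3); Player 1 gets 14.
Among 10, 13, 10, 14, the best is 14 at D. Subgame-perfect outcome: (D, L) with payoffs (14, 5).
Now find the simultaneous Nash equilibrium.
Player 1's best replies: L→A; R→B.
Player II's best replies: A→R; B→R; C→R; D→L.
Only (B, R) has each player best-responding; Nash payoffs (13, 14).
Player 1's commitment gain: 14 − 13 = 1.

1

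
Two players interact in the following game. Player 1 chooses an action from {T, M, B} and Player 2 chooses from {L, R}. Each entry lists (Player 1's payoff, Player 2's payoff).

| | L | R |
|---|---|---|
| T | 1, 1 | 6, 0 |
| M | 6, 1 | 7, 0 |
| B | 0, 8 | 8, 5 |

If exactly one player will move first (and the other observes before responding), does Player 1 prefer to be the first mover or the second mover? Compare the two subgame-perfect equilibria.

second

If Player 1 leads: Player 2's best replies are T→L, M→L, B→L; Player 1's induced payoffs 1, 6, 0; outcome (M, L), payoffs (6, 1).
If Player 2 leads: Player 1's best replies are L→M, R→B; Player 2's induced payoffs 1, 5; outcome (B, R), payoffs (8, 5).
Player 1 gets 6 moving first and 8 moving second, so Player 1 prefers to move second.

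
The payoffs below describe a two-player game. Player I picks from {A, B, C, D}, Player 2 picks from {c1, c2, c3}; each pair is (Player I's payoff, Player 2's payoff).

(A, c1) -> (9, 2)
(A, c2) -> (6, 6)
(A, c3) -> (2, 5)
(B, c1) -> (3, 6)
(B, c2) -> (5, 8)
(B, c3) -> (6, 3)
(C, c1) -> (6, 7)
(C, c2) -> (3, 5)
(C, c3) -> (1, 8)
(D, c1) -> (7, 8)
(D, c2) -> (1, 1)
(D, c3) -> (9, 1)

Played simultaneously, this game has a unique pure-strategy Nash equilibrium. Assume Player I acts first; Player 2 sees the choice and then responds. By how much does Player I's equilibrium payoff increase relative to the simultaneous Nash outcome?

1

Backward induction with Player I moving first.
- A → Player 2 plays c2 (best of 2, 6, 5); Player I gets 6.
- B → Player 2 plays c2 (best of 6, 8, 3); Player I gets 5.
- C → Player 2 plays c3 (best of 7, 5, 8); Player I gets 1.
- D → Player 2 plays c1 (best of 8, 1, 1); Player I gets 7.
Among 6, 5, 1, 7, the best is 7 at D. Subgame-perfect outcome: (D, c1) with payoffs (7, 8).
For the simultaneous game, intersect best replies.
Player I's best replies: c1→A; c2→A; c3→D.
Player 2's best replies: A→c2; B→c2; C→c3; D→c1.
The unique mutual best reply is (A, c2), giving (6, 6).
Player I's commitment gain: 7 − 6 = 1.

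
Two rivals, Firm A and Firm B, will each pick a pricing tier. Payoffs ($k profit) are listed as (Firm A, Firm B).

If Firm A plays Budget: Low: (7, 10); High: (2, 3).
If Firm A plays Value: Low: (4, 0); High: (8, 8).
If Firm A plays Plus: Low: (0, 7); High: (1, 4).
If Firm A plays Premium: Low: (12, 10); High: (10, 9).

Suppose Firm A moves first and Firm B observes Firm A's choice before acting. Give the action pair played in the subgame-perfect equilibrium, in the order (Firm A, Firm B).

Work backward from Firm B's decision.
- Budget: BR = Low, leader payoff 7.
- Value: BR = High, leader payoff 8.
- Plus: BR = Low, leader payoff 0.
- Premium: BR = Low, leader payoff 12.
Maximizing over 7, 8, 0, 12, Firm A chooses Premium. Subgame-perfect outcome: (Premium, Low) with payoffs (12, 10).

(Premium, Low)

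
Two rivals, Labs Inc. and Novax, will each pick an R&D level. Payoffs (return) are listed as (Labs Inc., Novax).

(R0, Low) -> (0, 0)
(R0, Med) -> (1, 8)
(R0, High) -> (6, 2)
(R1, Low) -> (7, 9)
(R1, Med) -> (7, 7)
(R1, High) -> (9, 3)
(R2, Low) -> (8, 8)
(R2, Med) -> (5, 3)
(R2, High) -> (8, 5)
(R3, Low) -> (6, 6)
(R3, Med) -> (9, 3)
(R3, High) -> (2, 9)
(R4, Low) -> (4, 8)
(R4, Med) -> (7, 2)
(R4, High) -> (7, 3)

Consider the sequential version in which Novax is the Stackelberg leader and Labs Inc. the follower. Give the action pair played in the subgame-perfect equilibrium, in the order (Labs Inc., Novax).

(R2, Low)

Labs Inc. best-responds to each possible Novax move:
- Low: BR = R2, leader payoff 8.
- Med: BR = R3, leader payoff 3.
- High: BR = R1, leader payoff 3.
Among 8, 3, 3, the best is 8 at Low. Subgame-perfect outcome: (R2, Low) with payoffs (8, 8).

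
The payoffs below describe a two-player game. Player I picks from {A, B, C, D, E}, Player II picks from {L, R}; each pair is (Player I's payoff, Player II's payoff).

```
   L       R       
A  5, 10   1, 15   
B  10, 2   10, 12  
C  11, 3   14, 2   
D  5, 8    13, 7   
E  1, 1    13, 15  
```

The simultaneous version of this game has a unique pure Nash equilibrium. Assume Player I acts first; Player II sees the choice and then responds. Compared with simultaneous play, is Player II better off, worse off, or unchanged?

better off

Backward induction with Player I moving first.
- A: BR = R, leader payoff 1.
- B: BR = R, leader payoff 10.
- C: BR = L, leader payoff 11.
- D: BR = L, leader payoff 5.
- E: BR = R, leader payoff 13.
Player I's induced payoffs are 1, 10, 11, 5, 13, so Player I commits to E. Subgame-perfect outcome: (E, R) with payoffs (13, 15).
Now find the simultaneous Nash equilibrium.
Player I's best replies: L→C; R→C.
Player II's best replies: A→R; B→R; C→L; D→L; E→R.
Only (C, L) has each player best-responding; Nash payoffs (11, 3).
Player II earns 15 sequentially versus 3 at the Nash outcome: better off.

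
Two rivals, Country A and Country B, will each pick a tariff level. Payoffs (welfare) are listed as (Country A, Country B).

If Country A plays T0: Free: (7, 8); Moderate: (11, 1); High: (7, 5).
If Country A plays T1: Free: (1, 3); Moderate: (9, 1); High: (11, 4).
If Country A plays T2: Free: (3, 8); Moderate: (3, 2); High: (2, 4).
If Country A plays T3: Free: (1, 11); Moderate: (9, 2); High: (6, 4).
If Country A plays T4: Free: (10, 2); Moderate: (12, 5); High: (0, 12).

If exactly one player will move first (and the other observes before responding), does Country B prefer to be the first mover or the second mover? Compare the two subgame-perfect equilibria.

first

If Country A leads: Country B's best replies are T0→Free, T1→High, T2→Free, T3→Free, T4→High; Country A's induced payoffs 7, 11, 3, 1, 0; outcome (T1, High), payoffs (11, 4).
If Country B leads: Country A's best replies are Free→T4, Moderate→T4, High→T1; Country B's induced payoffs 2, 5, 4; outcome (T4, Moderate), payoffs (12, 5).
Country B gets 5 moving first and 4 moving second, so Country B prefers to move first.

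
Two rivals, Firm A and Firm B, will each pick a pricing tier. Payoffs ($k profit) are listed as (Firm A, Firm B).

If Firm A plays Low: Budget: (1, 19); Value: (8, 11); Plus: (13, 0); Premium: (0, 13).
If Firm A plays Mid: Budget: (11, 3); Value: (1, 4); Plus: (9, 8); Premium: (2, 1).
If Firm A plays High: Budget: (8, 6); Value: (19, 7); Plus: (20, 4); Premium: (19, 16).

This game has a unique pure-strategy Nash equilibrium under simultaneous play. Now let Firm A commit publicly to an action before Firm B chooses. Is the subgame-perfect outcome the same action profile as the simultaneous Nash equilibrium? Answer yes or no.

Backward induction with Firm A moving first.
- Low: BR = Budget, leader payoff 1.
- Mid: BR = Plus, leader payoff 9.
- High: BR = Premium, leader payoff 19.
Firm A's induced payoffs are 1, 9, 19, so Firm A commits to High. Subgame-perfect outcome: (High, Premium) with payoffs (19, 16).
For the simultaneous game, intersect best replies.
Firm A's best replies: Budget→Mid; Value→High; Plus→High; Premium→High.
Firm B's best replies: Low→Budget; Mid→Plus; High→Premium.
Only (High, Premium) has each player best-responding; Nash payoffs (19, 16).
Sequential outcome (High, Premium) coincides with the Nash profile (High, Premium).

yes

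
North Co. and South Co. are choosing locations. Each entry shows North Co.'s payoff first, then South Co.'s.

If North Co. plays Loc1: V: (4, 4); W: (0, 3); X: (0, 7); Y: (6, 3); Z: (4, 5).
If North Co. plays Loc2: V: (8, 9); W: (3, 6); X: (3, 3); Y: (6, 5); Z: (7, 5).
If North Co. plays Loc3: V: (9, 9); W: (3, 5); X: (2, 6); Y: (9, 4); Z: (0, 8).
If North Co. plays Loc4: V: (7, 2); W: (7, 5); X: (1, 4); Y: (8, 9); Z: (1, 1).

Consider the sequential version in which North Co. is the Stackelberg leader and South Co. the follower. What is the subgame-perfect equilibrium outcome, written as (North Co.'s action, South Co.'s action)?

Backward induction with North Co. moving first.
- Loc1: South Co. compares 4, 3, 7, 3, 5 and picks X; North Co. would get 0.
- Loc2: South Co. compares 9, 6, 3, 5, 5 and picks V; North Co. would get 8.
- Loc3: South Co. compares 9, 5, 6, 4, 8 and picks V; North Co. would get 9.
- Loc4: South Co. compares 2, 5, 4, 9, 1 and picks Y; North Co. would get 8.
North Co.'s induced payoffs are 0, 8, 9, 8, so North Co. commits to Loc3. Subgame-perfect outcome: (Loc3, V) with payoffs (9, 9).

(Loc3, V)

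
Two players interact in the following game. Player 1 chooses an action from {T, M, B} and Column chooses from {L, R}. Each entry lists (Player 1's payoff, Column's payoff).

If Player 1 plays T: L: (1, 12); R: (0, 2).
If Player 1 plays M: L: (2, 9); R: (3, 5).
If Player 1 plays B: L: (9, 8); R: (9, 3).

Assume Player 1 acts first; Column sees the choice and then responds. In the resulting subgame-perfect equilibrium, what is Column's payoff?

8

Backward induction with Player 1 moving first.
- T: Column compares 12, 2 and picks L; Player 1 would get 1.
- M: Column compares 9, 5 and picks L; Player 1 would get 2.
- B: Column compares 8, 3 and picks L; Player 1 would get 9.
Player 1's induced payoffs are 1, 2, 9, so Player 1 commits to B. Subgame-perfect outcome: (B, L) with payoffs (9, 8).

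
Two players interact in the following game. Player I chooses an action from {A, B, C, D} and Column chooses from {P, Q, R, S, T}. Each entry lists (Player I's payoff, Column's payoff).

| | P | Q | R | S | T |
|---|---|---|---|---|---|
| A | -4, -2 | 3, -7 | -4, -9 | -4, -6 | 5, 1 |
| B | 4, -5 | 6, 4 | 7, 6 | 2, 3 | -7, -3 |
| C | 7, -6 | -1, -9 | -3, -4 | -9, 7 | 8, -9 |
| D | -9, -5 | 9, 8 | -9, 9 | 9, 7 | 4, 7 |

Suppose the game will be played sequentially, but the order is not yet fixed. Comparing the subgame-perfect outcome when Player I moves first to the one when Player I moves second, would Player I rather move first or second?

second

If Player I leads: Column's best replies are A→T, B→R, C→S, D→R; Player I's induced payoffs 5, 7, -9, -9; outcome (B, R), payoffs (7, 6).
If Column leads: Player I's best replies are P→C, Q→D, R→B, S→D, T→C; Column's induced payoffs -6, 8, 6, 7, -9; outcome (D, Q), payoffs (9, 8).
Player I gets 7 moving first and 9 moving second, so Player I prefers to move second.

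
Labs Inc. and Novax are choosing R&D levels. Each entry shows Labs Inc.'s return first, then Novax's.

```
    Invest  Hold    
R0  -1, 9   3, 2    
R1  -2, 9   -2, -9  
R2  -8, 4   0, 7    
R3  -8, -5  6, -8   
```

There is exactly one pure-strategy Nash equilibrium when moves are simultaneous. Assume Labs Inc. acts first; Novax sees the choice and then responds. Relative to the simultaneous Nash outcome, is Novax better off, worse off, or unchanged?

Backward induction with Labs Inc. moving first.
- R0: Novax compares 9, 2 and picks Invest; Labs Inc. would get -1.
- R1: Novax compares 9, -9 and picks Invest; Labs Inc. would get -2.
- R2: Novax compares 4, 7 and picks Hold; Labs Inc. would get 0.
- R3: Novax compares -5, -8 and picks Invest; Labs Inc. would get -8.
Labs Inc.'s induced payoffs are -1, -2, 0, -8, so Labs Inc. commits to R2. Subgame-perfect outcome: (R2, Hold) with payoffs (0, 7).
For the simultaneous game, intersect best replies.
Labs Inc.'s best replies: Invest→R0; Hold→R3.
Novax's best replies: R0→Invest; R1→Invest; R2→Hold; R3→Invest.
Only (R0, Invest) has each player best-responding; Nash payoffs (-1, 9).
Novax earns 7 sequentially versus 9 at the Nash outcome: worse off.

worse off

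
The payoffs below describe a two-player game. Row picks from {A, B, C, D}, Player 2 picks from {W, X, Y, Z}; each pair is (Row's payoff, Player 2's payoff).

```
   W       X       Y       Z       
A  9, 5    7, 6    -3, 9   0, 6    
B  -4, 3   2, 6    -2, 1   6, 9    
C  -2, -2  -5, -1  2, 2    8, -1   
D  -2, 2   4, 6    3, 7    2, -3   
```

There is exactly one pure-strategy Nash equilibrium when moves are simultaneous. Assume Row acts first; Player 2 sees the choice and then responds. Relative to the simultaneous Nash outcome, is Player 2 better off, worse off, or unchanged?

Solve by backward induction (Row leads).
- A: BR = Y, leader payoff -3.
- B: BR = Z, leader payoff 6.
- C: BR = Y, leader payoff 2.
- D: BR = Y, leader payoff 3.
Row's induced payoffs are -3, 6, 2, 3, so Row commits to B. Subgame-perfect outcome: (B, Z) with payoffs (6, 9).
Now find the simultaneous Nash equilibrium.
Row's best replies: W→A; X→A; Y→D; Z→C.
Player 2's best replies: A→Y; B→Z; C→Y; D→Y.
The unique mutual best reply is (D, Y), giving (3, 7).
Player 2 earns 9 sequentially versus 7 at the Nash outcome: better off.

better off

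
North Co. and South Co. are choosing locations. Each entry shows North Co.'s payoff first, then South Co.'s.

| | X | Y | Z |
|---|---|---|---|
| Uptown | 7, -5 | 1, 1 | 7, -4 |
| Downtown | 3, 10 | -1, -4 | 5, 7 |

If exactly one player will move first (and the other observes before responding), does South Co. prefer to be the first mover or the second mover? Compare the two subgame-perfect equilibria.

If North Co. leads: South Co.'s best replies are Uptown→Y, Downtown→X; North Co.'s induced payoffs 1, 3; outcome (Downtown, X), payoffs (3, 10).
If South Co. leads: North Co.'s best replies are X→Uptown, Y→Uptown, Z→Uptown; South Co.'s induced payoffs -5, 1, -4; outcome (Uptown, Y), payoffs (1, 1).
South Co. gets 1 moving first and 10 moving second, so South Co. prefers to move second.

second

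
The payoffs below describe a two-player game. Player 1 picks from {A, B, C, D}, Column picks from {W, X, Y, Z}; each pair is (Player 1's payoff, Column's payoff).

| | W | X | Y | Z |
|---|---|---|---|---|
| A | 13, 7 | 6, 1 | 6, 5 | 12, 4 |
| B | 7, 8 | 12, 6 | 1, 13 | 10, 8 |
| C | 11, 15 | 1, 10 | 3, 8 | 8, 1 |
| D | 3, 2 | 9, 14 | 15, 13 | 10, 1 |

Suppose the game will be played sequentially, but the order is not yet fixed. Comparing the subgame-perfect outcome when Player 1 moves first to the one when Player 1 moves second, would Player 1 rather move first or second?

second

If Player 1 leads: Column's best replies are A→W, B→Y, C→W, D→X; Player 1's induced payoffs 13, 1, 11, 9; outcome (A, W), payoffs (13, 7).
If Column leads: Player 1's best replies are W→A, X→B, Y→D, Z→A; Column's induced payoffs 7, 6, 13, 4; outcome (D, Y), payoffs (15, 13).
Player 1 gets 13 moving first and 15 moving second, so Player 1 prefers to move second.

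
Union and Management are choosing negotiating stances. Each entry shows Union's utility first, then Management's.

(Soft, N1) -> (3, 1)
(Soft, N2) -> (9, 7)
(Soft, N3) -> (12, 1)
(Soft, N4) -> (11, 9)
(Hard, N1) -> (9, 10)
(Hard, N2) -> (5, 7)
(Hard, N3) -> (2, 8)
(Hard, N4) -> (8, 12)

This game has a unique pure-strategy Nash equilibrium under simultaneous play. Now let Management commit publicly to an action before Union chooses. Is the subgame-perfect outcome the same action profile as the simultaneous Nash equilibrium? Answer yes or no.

Union best-responds to each possible Management move:
- N1 → Union plays Hard (best of 3, 9); Management gets 10.
- N2 → Union plays Soft (best of 9, 5); Management gets 7.
- N3 → Union plays Soft (best of 12, 2); Management gets 1.
- N4 → Union plays Soft (best of 11, 8); Management gets 9.
Among 10, 7, 1, 9, the best is 10 at N1. Subgame-perfect outcome: (Hard, N1) with payoffs (9, 10).
Now find the simultaneous Nash equilibrium.
Union's best replies: N1→Hard; N2→Soft; N3→Soft; N4→Soft.
Management's best replies: Soft→N4; Hard→N4.
The unique mutual best reply is (Soft, N4), giving (11, 9).
Sequential outcome (Hard, N1) differs from the Nash profile (Soft, N4).

no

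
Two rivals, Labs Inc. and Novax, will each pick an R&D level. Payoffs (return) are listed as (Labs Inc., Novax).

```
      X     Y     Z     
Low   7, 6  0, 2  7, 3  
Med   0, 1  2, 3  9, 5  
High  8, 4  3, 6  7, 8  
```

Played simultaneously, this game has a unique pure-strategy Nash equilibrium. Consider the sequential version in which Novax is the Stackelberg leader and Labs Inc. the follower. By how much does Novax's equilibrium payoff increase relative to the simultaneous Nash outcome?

1

Solve by backward induction (Novax leads).
- X → Labs Inc. plays High (best of 7, 0, 8); Novax gets 4.
- Y → Labs Inc. plays High (best of 0, 2, 3); Novax gets 6.
- Z → Labs Inc. plays Med (best of 7, 9, 7); Novax gets 5.
Novax's induced payoffs are 4, 6, 5, so Novax commits to Y. Subgame-perfect outcome: (High, Y) with payoffs (3, 6).
For the simultaneous game, intersect best replies.
Labs Inc.'s best replies: X→High; Y→High; Z→Med.
Novax's best replies: Low→X; Med→Z; High→Z.
Only (Med, Z) has each player best-responding; Nash payoffs (9, 5).
Novax's commitment gain: 6 − 5 = 1.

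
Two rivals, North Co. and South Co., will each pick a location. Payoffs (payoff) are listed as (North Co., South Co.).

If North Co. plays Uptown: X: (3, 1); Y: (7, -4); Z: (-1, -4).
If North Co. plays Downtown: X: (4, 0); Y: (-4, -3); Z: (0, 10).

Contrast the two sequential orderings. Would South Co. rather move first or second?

If North Co. leads: South Co.'s best replies are Uptown→X, Downtown→Z; North Co.'s induced payoffs 3, 0; outcome (Uptown, X), payoffs (3, 1).
If South Co. leads: North Co.'s best replies are X→Downtown, Y→Uptown, Z→Downtown; South Co.'s induced payoffs 0, -4, 10; outcome (Downtown, Z), payoffs (0, 10).
South Co. gets 10 moving first and 1 moving second, so South Co. prefers to move first.

first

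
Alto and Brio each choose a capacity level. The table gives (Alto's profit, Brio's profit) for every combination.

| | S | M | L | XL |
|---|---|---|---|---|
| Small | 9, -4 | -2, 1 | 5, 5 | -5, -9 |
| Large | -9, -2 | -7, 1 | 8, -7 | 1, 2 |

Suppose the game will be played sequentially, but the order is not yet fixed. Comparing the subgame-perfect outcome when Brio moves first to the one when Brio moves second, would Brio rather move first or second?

If Alto leads: Brio's best replies are Small→L, Large→XL; Alto's induced payoffs 5, 1; outcome (Small, L), payoffs (5, 5).
If Brio leads: Alto's best replies are S→Small, M→Small, L→Large, XL→Large; Brio's induced payoffs -4, 1, -7, 2; outcome (Large, XL), payoffs (1, 2).
Brio gets 2 moving first and 5 moving second, so Brio prefers to move second.

second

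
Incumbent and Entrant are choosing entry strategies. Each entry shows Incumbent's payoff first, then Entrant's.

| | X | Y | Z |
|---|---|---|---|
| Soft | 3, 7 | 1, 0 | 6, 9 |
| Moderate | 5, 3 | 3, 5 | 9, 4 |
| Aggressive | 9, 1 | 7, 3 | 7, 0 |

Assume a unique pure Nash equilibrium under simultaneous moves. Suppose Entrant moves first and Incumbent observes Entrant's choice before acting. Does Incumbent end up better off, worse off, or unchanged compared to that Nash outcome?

better off

Backward induction with Entrant moving first.
- X: BR = Aggressive, leader payoff 1.
- Y: BR = Aggressive, leader payoff 3.
- Z: BR = Moderate, leader payoff 4.
Maximizing over 1, 3, 4, Entrant chooses Z. Subgame-perfect outcome: (Moderate, Z) with payoffs (9, 4).
Now find the simultaneous Nash equilibrium.
Incumbent's best replies: X→Aggressive; Y→Aggressive; Z→Moderate.
Entrant's best replies: Soft→Z; Moderate→Y; Aggressive→Y.
Only (Aggressive, Y) has each player best-responding; Nash payoffs (7, 3).
Incumbent earns 9 sequentially versus 7 at the Nash outcome: better off.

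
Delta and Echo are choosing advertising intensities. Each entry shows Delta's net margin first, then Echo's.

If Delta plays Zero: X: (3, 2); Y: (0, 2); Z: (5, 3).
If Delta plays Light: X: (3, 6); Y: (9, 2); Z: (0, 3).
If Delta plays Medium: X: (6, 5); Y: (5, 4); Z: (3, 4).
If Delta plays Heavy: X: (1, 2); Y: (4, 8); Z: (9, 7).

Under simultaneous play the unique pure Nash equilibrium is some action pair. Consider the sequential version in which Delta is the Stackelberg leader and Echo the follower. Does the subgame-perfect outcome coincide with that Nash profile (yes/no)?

yes

Work backward from Echo's decision.
- Zero → Echo plays Z (best of 2, 2, 3); Delta gets 5.
- Light → Echo plays X (best of 6, 2, 3); Delta gets 3.
- Medium → Echo plays X (best of 5, 4, 4); Delta gets 6.
- Heavy → Echo plays Y (best of 2, 8, 7); Delta gets 4.
Maximizing over 5, 3, 6, 4, Delta chooses Medium. Subgame-perfect outcome: (Medium, X) with payoffs (6, 5).
Under simultaneous play:
Delta's best replies: X→Medium; Y→Light; Z→Heavy.
Echo's best replies: Zero→Z; Light→X; Medium→X; Heavy→Y.
Only (Medium, X) has each player best-responding; Nash payoffs (6, 5).
Sequential outcome (Medium, X) coincides with the Nash profile (Medium, X).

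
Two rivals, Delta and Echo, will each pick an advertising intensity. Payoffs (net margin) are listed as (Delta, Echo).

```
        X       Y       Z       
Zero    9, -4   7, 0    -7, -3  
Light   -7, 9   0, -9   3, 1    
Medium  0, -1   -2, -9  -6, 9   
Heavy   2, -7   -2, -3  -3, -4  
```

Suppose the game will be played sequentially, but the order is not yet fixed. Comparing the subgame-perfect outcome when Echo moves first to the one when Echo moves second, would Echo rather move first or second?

first

If Delta leads: Echo's best replies are Zero→Y, Light→X, Medium→Z, Heavy→Y; Delta's induced payoffs 7, -7, -6, -2; outcome (Zero, Y), payoffs (7, 0).
If Echo leads: Delta's best replies are X→Zero, Y→Zero, Z→Light; Echo's induced payoffs -4, 0, 1; outcome (Light, Z), payoffs (3, 1).
Echo gets 1 moving first and 0 moving second, so Echo prefers to move first.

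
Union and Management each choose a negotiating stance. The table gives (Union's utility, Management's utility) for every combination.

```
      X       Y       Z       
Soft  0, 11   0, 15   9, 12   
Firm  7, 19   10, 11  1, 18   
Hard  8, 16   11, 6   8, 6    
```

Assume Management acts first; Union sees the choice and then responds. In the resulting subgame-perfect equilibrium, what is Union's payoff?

Backward induction with Management moving first.
- X: BR = Hard, leader payoff 16.
- Y: BR = Hard, leader payoff 6.
- Z: BR = Soft, leader payoff 12.
Management's induced payoffs are 16, 6, 12, so Management commits to X. Subgame-perfect outcome: (Hard, X) with payoffs (8, 16).

8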